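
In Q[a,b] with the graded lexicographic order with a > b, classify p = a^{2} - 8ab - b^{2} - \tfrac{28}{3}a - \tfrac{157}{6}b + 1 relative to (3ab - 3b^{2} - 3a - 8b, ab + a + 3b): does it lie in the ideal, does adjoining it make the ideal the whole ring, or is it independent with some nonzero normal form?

First compute the reduced Gröbner basis of I by Buchberger's algorithm.
f_1 = 3ab - 3b^{2} - 3a - 8b, LT = ab.
f_2 = ab + a + 3b, LT = ab.

S(f_1,f_2): lcm = ab. S = -b^{2} - 2a - \tfrac{17}{3}b.
  leading term b^{2}: no divisor's leading term divides it; move -b^{2} to the remainder.
  leading term a: no divisor's leading term divides it; move -2a to the remainder.
  leading term b: no divisor's leading term divides it; move -\tfrac{17}{3}b to the remainder.
  remainder -b^{2} - 2a - \tfrac{17}{3}b ≠ 0; add h_3 = -b^{2} - 2a - \tfrac{17}{3}b to the basis.

S(f_1,h_3): lcm = ab^{2}. S = -b^{3} - 2a^{2} - \tfrac{20}{3}ab - \tfrac{8}{3}b^{2}.
  leading term b^{3}: subtract (b)·h_3 from -b^{3} - 2a^{2} - \tfrac{20}{3}ab - \tfrac{8}{3}b^{2} → -2a^{2} - \tfrac{14}{3}ab + 3b^{2}
  leading term a^{2}: no divisor's leading term divides it; move -2a^{2} to the remainder.
  leading term ab: subtract (-\tfrac{14}{9})·f_1 from -\tfrac{14}{3}ab + 3b^{2} → -\tfrac{5}{3}b^{2} - \tfrac{14}{3}a - \tfrac{112}{9}b
  leading term b^{2}: subtract (\tfrac{5}{3})·h_3 from -\tfrac{5}{3}b^{2} - \tfrac{14}{3}a - \tfrac{112}{9}b → -\tfrac{4}{3}a - 3b
  leading term a: no divisor's leading term divides it; move -\tfrac{4}{3}a to the remainder.
  leading term b: no divisor's leading term divides it; move -3b to the remainder.
  remainder -2a^{2} - \tfrac{4}{3}a - 3b ≠ 0; add h_4 = -2a^{2} - \tfrac{4}{3}a - 3b to the basis.

The other S-polynomials (S(f_2,h_3), S(f_1,h_4), S(f_2,h_4), S(h_3,h_4)) all reduce to 0 modulo the current basis, so we have a Gröbner basis.
Inter-reduce: drop elements whose leading term is divisible by another's, tail-reduce, and make monic.
Reduced Gröbner basis: {a^{2} + \tfrac{2}{3}a + \tfrac{3}{2}b, ab + a + 3b, b^{2} + 2a + \tfrac{17}{3}b}.
Label its elements g_1 = a^{2} + \tfrac{2}{3}a + \tfrac{3}{2}b, g_2 = ab + a + 3b, g_3 = b^{2} + 2a + \tfrac{17}{3}b.

Reduce p = a^{2} - 8ab - b^{2} - \tfrac{28}{3}a - \tfrac{157}{6}b + 1 modulo G:
  leading term a^{2}: subtract (1)·g_1 from a^{2} - 8ab - b^{2} - \tfrac{28}{3}a - \tfrac{157}{6}b + 1 → -8ab - b^{2} - 10a - \tfrac{83}{3}b + 1
  leading term ab: subtract (-8)·g_2 from -8ab - b^{2} - 10a - \tfrac{83}{3}b + 1 → -b^{2} - 2a - \tfrac{11}{3}b + 1
  leading term b^{2}: subtract (-1)·g_3 from -b^{2} - 2a - \tfrac{11}{3}b + 1 → 2b + 1
  leading term b: no divisor's leading term divides it; move 2b to the remainder.
  leading term 1: no divisor's leading term divides it; move 1 to the remainder.
  normal form = 2b + 1.
The normal form is nonzero, so p ∉ I. Since p minus its normal form lies in I, I + (p) = I + (r) where r = 2b + 1; decide whether this ideal is the whole ring.
Run Buchberger on G together with r (pairs among the g_i already reduce to 0 since G is a Gröbner basis):
g_1 = a^{2} + \tfrac{2}{3}a + \tfrac{3}{2}b, LT = a^{2}.
g_2 = ab + a + 3b, LT = ab.
g_3 = b^{2} + 2a + \tfrac{17}{3}b, LT = b^{2}.
r = 2b + 1, LT = b.

S(g_2,r): lcm = ab. S = \tfrac{1}{2}a + 3b.
  leading term a: no divisor's leading term divides it; move \tfrac{1}{2}a to the remainder.
  leading term b: subtract (\tfrac{3}{2})·r from 3b → -\tfrac{3}{2}
  leading term 1: no divisor's leading term divides it; move -\tfrac{3}{2} to the remainder.
  remainder \tfrac{1}{2}a - \tfrac{3}{2} ≠ 0; add m_5 = \tfrac{1}{2}a - \tfrac{3}{2} to the basis.

S(g_3,r): lcm = b^{2}. S = 2a + \tfrac{31}{6}b.
  leading term a: subtract (4)·m_5 from 2a + \tfrac{31}{6}b → \tfrac{31}{6}b + 6
  leading term b: subtract (\tfrac{31}{12})·r from \tfrac{31}{6}b + 6 → \tfrac{41}{12}
  leading term 1: no divisor's leading term divides it; move \tfrac{41}{12} to the remainder.
  remainder \tfrac{41}{12} ≠ 0; add m_6 = \tfrac{41}{12} to the basis.

The other S-polynomials (S(g_1,g_2), S(g_1,g_3), S(g_1,r), S(g_2,g_3), S(g_1,m_5), S(g_2,m_5), S(g_3,m_5), S(r,m_5), S(g_1,m_6), S(g_2,m_6), S(g_3,m_6), S(r,m_6), S(m_5,m_6)) all reduce to 0 modulo the current basis, so we have a Gröbner basis.
Inter-reduce: drop elements whose leading term is divisible by another's, tail-reduce, and make monic.
Reduced Gröbner basis: {1}.
The reduced Gröbner basis of I + (p) is {1}: the ideal is the whole ring, so the enlarged system has no common solution — adjoining p is inconsistent.

The remainder on division by a Gröbner basis is unique — it is the normal form.

Adjoining a^{2} - 8ab - b^{2} - \tfrac{28}{3}a - \tfrac{157}{6}b + 1 makes the ideal the whole ring: the system is inconsistent.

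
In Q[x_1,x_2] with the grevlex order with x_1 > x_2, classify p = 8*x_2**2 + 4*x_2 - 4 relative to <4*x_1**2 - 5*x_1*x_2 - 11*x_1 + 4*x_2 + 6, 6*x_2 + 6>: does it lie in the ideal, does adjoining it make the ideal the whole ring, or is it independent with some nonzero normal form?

First compute the reduced Gröbner basis of I by Buchberger's algorithm.
f_1 = 4*x_1**2 - 5*x_1*x_2 - 11*x_1 + 4*x_2 + 6, LT = x_1**2.
f_2 = 6*x_2 + 6, LT = x_2.

S(f_1,f_2): leading monomials are coprime, so the S-polynomial reduces to 0 (Buchberger's first criterion).
Every S-polynomial of the final basis reduces to 0, so we have a Gröbner basis.
Inter-reduce: drop elements whose leading term is divisible by another's, tail-reduce, and make monic.
Reduced Gröbner basis: {x_1**2 - 3/2*x_1 + 1/2, x_2 + 1}.
Label its elements g_1 = x_1**2 - 3/2*x_1 + 1/2, g_2 = x_2 + 1.

Reduce p = 8*x_2**2 + 4*x_2 - 4 modulo G:
  leading term x_2**2: subtract (8*x_2)·g_2 from 8*x_2**2 + 4*x_2 - 4 → -4*x_2 - 4
  leading term x_2: subtract (-4)·g_2 from -4*x_2 - 4 → 0
  normal form = 0.
Since the normal form is 0, p ∈ I.

8*x_2**2 + 4*x_2 - 4 lies in I (it reduces to 0).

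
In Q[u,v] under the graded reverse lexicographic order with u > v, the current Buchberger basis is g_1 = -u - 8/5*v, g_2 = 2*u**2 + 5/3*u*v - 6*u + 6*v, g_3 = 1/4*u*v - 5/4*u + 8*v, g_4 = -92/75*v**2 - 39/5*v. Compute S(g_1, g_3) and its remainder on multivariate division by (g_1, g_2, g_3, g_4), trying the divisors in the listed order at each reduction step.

lcm(LM(g_1), LM(g_3)) = u*v.
S = (lcm/LT(g_1))·g_1 − (lcm/LT(g_3))·g_3 = 8/5*v**2 + 5*u - 32*v.
Reduce S modulo (g_1, g_2, g_3, g_4) in that order:
  leading term v**2: subtract (-30/23)·g_4 from 8/5*v**2 + 5*u - 32*v → 5*u - 970/23*v
  leading term u: subtract (-5)·g_1 from 5*u - 970/23*v → -1154/23*v
  leading term v: no divisor's leading term divides it; move -1154/23*v to the remainder.
The remainder -1154/23*v is nonzero, so it would be added as the next basis element.

S(g_1, g_3) = 8/5*v**2 + 5*u - 32*v; remainder on division = -1154/23*v.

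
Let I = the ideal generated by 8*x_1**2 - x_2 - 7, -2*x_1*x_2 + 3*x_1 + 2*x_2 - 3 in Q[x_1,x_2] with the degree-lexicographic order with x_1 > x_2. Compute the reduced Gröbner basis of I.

f_1 = 8*x_1**2 - x_2 - 7, LT = x_1**2.
f_2 = -2*x_1*x_2 + 3*x_1 + 2*x_2 - 3, LT = x_1*x_2.

S(f_1,f_2): lcm = x_1**2*x_2. S = 3/2*x_1**2 + x_1*x_2 - 1/8*x_2**2 - 3/2*x_1 - 7/8*x_2.
  leading term x_1**2: subtract (3/16)·f_1 from 3/2*x_1**2 + x_1*x_2 - 1/8*x_2**2 - 3/2*x_1 - 7/8*x_2 → x_1*x_2 - 1/8*x_2**2 - 3/2*x_1 - 11/16*x_2 + 21/16
  leading term x_1*x_2: subtract (-1/2)·f_2 from x_1*x_2 - 1/8*x_2**2 - 3/2*x_1 - 11/16*x_2 + 21/16 → -1/8*x_2**2 + 5/16*x_2 - 3/16
  leading term x_2**2: no divisor's leading term divides it; move -1/8*x_2**2 to the remainder.
  leading term x_2: no divisor's leading term divides it; move 5/16*x_2 to the remainder.
  leading term 1: no divisor's leading term divides it; move -3/16 to the remainder.
  remainder -1/8*x_2**2 + 5/16*x_2 - 3/16 ≠ 0; add g_3 = -1/8*x_2**2 + 5/16*x_2 - 3/16 to the basis.

S(f_1,g_3): leading monomials are coprime, so the S-polynomial reduces to 0 (Buchberger's first criterion).
S(f_2,g_3): lcm = x_1*x_2**2. S = x_1*x_2 - x_2**2 - 3/2*x_1 + 3/2*x_2.
  leading term x_1*x_2: subtract (-1/2)·f_2 from x_1*x_2 - x_2**2 - 3/2*x_1 + 3/2*x_2 → -x_2**2 + 5/2*x_2 - 3/2
  leading term x_2**2: subtract (8)·g_3 from -x_2**2 + 5/2*x_2 - 3/2 → 0
  remainder 0.

Every S-polynomial of the final basis reduces to 0, so we have a Gröbner basis.

G = {x_1**2 - 1/8*x_2 - 7/8, x_1*x_2 - 3/2*x_1 - x_2 + 3/2, x_2**2 - 5/2*x_2 + 3/2}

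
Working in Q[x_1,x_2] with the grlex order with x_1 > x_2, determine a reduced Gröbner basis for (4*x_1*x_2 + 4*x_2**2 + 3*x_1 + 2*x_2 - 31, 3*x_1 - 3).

f_1 = 4*x_1*x_2 + 4*x_2**2 + 3*x_1 + 2*x_2 - 31, LT = x_1*x_2.
f_2 = 3*x_1 - 3, LT = x_1.

S(f_1,f_2): lcm = x_1*x_2. S = x_2**2 + 3/4*x_1 + 3/2*x_2 - 31/4.
  leading term x_2**2: no divisor's leading term divides it; move x_2**2 to the remainder.
  leading term x_1: subtract (1/4)·f_2 from 3/4*x_1 + 3/2*x_2 - 31/4 → 3/2*x_2 - 7
  leading term x_2: no divisor's leading term divides it; move 3/2*x_2 to the remainder.
  leading term 1: no divisor's leading term divides it; move -7 to the remainder.
  remainder x_2**2 + 3/2*x_2 - 7 ≠ 0; add g_3 = x_2**2 + 3/2*x_2 - 7 to the basis.

The other S-polynomials (S(f_1,g_3), S(f_2,g_3)) all reduce to 0 modulo the current basis, so we have a Gröbner basis.
Inter-reduce: drop elements whose leading term is divisible by another's, tail-reduce, and make monic.

G = {x_2**2 + 3/2*x_2 - 7, x_1 - 1}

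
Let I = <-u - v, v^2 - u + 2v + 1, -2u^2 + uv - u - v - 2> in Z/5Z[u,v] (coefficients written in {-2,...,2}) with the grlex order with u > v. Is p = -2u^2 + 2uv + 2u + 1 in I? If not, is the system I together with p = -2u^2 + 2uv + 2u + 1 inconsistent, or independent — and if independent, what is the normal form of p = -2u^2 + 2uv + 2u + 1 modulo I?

First compute the reduced Gröbner basis of I by Buchberger's algorithm.
f_1 = -u - v, LT = u.
f_2 = v^2 - u + 2v + 1, LT = v^2.
f_3 = -2u^2 + uv - u - v - 2, LT = u^2.

S(f_1,f_2): leading monomials are coprime, so the S-polynomial reduces to 0 (Buchberger's first criterion).
S(f_1,f_3): lcm = u^2. S = -uv + 2u + 2v - 1.
  leading term uv: subtract (v)·f_1 from -uv + 2u + 2v - 1 → v^2 + 2u + 2v - 1
  leading term v^2: subtract (1)·f_2 from v^2 + 2u + 2v - 1 → -2u - 2
  leading term u: subtract (2)·f_1 from -2u - 2 → 2v - 2
  leading term v: no divisor's leading term divides it; move 2v to the remainder.
  leading term 1: no divisor's leading term divides it; move -2 to the remainder.
  remainder 2v - 2 ≠ 0; add h_4 = 2v - 2 to the basis.

S(f_2,f_3): leading monomials are coprime, so the S-polynomial reduces to 0 (Buchberger's first criterion).
S(f_1,h_4): leading monomials are coprime, so the S-polynomial reduces to 0 (Buchberger's first criterion).
S(f_2,h_4): lcm = v^2. S = -u - 2v + 1.
  leading term u: subtract (1)·f_1 from -u - 2v + 1 → -v + 1
  leading term v: subtract (2)·h_4 from -v + 1 → 0
  remainder 0.

S(f_3,h_4): leading monomials are coprime, so the S-polynomial reduces to 0 (Buchberger's first criterion).
Every S-polynomial of the final basis reduces to 0, so we have a Gröbner basis.
Inter-reduce: drop elements whose leading term is divisible by another's, tail-reduce, and make monic.
Reduced Gröbner basis: {u + 1, v - 1}.
Label its elements g_1 = u + 1, g_2 = v - 1.

Reduce p = -2u^2 + 2uv + 2u + 1 modulo G:
  leading term u^2: subtract (-2u)·g_1 from -2u^2 + 2uv + 2u + 1 → 2uv - u + 1
  leading term uv: subtract (2v)·g_1 from 2uv - u + 1 → -u - 2v + 1
  leading term u: subtract (-1)·g_1 from -u - 2v + 1 → -2v + 2
  leading term v: subtract (-2)·g_2 from -2v + 2 → 0
  normal form = 0.
Since the normal form is 0, p ∈ I.

-2u^2 + 2uv + 2u + 1 lies in I (it reduces to 0).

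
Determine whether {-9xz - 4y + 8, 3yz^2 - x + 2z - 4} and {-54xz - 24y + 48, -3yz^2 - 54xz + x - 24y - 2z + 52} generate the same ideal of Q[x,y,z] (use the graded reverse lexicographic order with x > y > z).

Yes, the ideals are equal.

Equality of ideals is decidable: compute both reduced Gröbner bases (unique for the ordering) and check whether they agree.
Buchberger on the first generating set:
f_1 = -9xz - 4y + 8, LT = xz.
f_2 = 3yz^2 - x + 2z - 4, LT = yz^2.

S(f_1,f_2): lcm = xyz^2. S = 4/9y^2z + 1/3x^2 - 2/3xz - 8/9yz + 4/3x.
  leading term y^2z: no divisor's leading term divides it; move 4/9y^2z to the remainder.
  leading term x^2: no divisor's leading term divides it; move 1/3x^2 to the remainder.
  leading term xz: subtract (2/27)·f_1 from -2/3xz - 8/9yz + 4/3x → -8/9yz + 4/3x + 8/27y - 16/27
  leading term yz: no divisor's leading term divides it; move -8/9yz to the remainder.
  leading term x: no divisor's leading term divides it; move 4/3x to the remainder.
  leading term y: no divisor's leading term divides it; move 8/27y to the remainder.
  leading term 1: no divisor's leading term divides it; move -16/27 to the remainder.
  remainder 4/9y^2z + 1/3x^2 - 8/9yz + 4/3x + 8/27y - 16/27 ≠ 0; add g_3 = 4/9y^2z + 1/3x^2 - 8/9yz + 4/3x + 8/27y - 16/27 to the basis.

S(f_1,g_3): lcm = xy^2z. S = -3/4x^3 + 4/9y^3 + 2xyz - 3x^2 - 2/3xy - 8/9y^2 + 4/3x.
  leading term x^3: no divisor's leading term divides it; move -3/4x^3 to the remainder.
  leading term y^3: no divisor's leading term divides it; move 4/9y^3 to the remainder.
  leading term xyz: subtract (-2/9y)·f_1 from 2xyz - 3x^2 - 2/3xy - 8/9y^2 + 4/3x → -3x^2 - 2/3xy - 16/9y^2 + 4/3x + 16/9y
  leading term x^2: no divisor's leading term divides it; move -3x^2 to the remainder.
  leading term xy: no divisor's leading term divides it; move -2/3xy to the remainder.
  leading term y^2: no divisor's leading term divides it; move -16/9y^2 to the remainder.
  leading term x: no divisor's leading term divides it; move 4/3x to the remainder.
  leading term y: no divisor's leading term divides it; move 16/9y to the remainder.
  remainder -3/4x^3 + 4/9y^3 - 3x^2 - 2/3xy - 16/9y^2 + 4/3x + 16/9y ≠ 0; add g_4 = -3/4x^3 + 4/9y^3 - 3x^2 - 2/3xy - 16/9y^2 + 4/3x + 16/9y to the basis.

The other S-polynomials (S(f_2,g_3), S(f_1,g_4), S(f_2,g_4), S(g_3,g_4)) all reduce to 0 modulo the current basis, so we have a Gröbner basis.
Inter-reduce: drop elements whose leading term is divisible by another's, tail-reduce, and make monic.
Reduced Gröbner basis: {x^3 - 16/27y^3 + 4x^2 + 8/9xy + 64/27y^2 - 16/9x - 64/27y, y^2z + 3/4x^2 - 2yz + 3x + 2/3y - 4/3, yz^2 - 1/3x + 2/3z - 4/3, xz + 4/9y - 8/9}.

Buchberger on the second generating set:
h_1 = -54xz - 24y + 48, LT = xz.
h_2 = -3yz^2 - 54xz + x - 24y - 2z + 52, LT = yz^2.

S(h_1,h_2): lcm = xyz^2. S = -18x^2z + 4/9y^2z + 1/3x^2 - 8xy - 2/3xz - 8/9yz + 52/3x.
  leading term x^2z: subtract (1/3x)·h_1 from -18x^2z + 4/9y^2z + 1/3x^2 - 8xy - 2/3xz - 8/9yz + 52/3x → 4/9y^2z + 1/3x^2 - 2/3xz - 8/9yz + 4/3x
  leading term y^2z: no divisor's leading term divides it; move 4/9y^2z to the remainder.
  leading term x^2: no divisor's leading term divides it; move 1/3x^2 to the remainder.
  leading term xz: subtract (1/81)·h_1 from -2/3xz - 8/9yz + 4/3x → -8/9yz + 4/3x + 8/27y - 16/27
  leading term yz: no divisor's leading term divides it; move -8/9yz to the remainder.
  leading term x: no divisor's leading term divides it; move 4/3x to the remainder.
  leading term y: no divisor's leading term divides it; move 8/27y to the remainder.
  leading term 1: no divisor's leading term divides it; move -16/27 to the remainder.
  remainder 4/9y^2z + 1/3x^2 - 8/9yz + 4/3x + 8/27y - 16/27 ≠ 0; add k_3 = 4/9y^2z + 1/3x^2 - 8/9yz + 4/3x + 8/27y - 16/27 to the basis.

S(h_1,k_3): lcm = xy^2z. S = -3/4x^3 + 4/9y^3 + 2xyz - 3x^2 - 2/3xy - 8/9y^2 + 4/3x.
  leading term x^3: no divisor's leading term divides it; move -3/4x^3 to the remainder.
  leading term y^3: no divisor's leading term divides it; move 4/9y^3 to the remainder.
  leading term xyz: subtract (-1/27y)·h_1 from 2xyz - 3x^2 - 2/3xy - 8/9y^2 + 4/3x → -3x^2 - 2/3xy - 16/9y^2 + 4/3x + 16/9y
  leading term x^2: no divisor's leading term divides it; move -3x^2 to the remainder.
  leading term xy: no divisor's leading term divides it; move -2/3xy to the remainder.
  leading term y^2: no divisor's leading term divides it; move -16/9y^2 to the remainder.
  leading term x: no divisor's leading term divides it; move 4/3x to the remainder.
  leading term y: no divisor's leading term divides it; move 16/9y to the remainder.
  remainder -3/4x^3 + 4/9y^3 - 3x^2 - 2/3xy - 16/9y^2 + 4/3x + 16/9y ≠ 0; add k_4 = -3/4x^3 + 4/9y^3 - 3x^2 - 2/3xy - 16/9y^2 + 4/3x + 16/9y to the basis.

The other S-polynomials (S(h_2,k_3), S(h_1,k_4), S(h_2,k_4), S(k_3,k_4)) all reduce to 0 modulo the current basis, so we have a Gröbner basis.
Inter-reduce: drop elements whose leading term is divisible by another's, tail-reduce, and make monic.
Reduced Gröbner basis: {x^3 - 16/27y^3 + 4x^2 + 8/9xy + 64/27y^2 - 16/9x - 64/27y, y^2z + 3/4x^2 - 2yz + 3x + 2/3y - 4/3, yz^2 - 1/3x + 2/3z - 4/3, xz + 4/9y - 8/9}.

Same reduced basis, so the two generating sets span the same ideal.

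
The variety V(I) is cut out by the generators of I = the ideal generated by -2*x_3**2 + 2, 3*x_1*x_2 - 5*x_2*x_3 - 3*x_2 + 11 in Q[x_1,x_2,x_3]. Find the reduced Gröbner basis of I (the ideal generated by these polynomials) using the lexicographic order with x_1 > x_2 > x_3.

Buchberger's algorithm terminates because the ascending chain of leading-term ideals stabilizes.

f_1 = -2*x_3**2 + 2, LT = x_3**2.
f_2 = 3*x_1*x_2 - 5*x_2*x_3 - 3*x_2 + 11, LT = x_1*x_2.

The S-polynomials (S(f_1,f_2)) all reduce to 0 modulo the current basis, so we have a Gröbner basis.

G = {x_1*x_2 - 5/3*x_2*x_3 - x_2 + 11/3, x_3**2 - 1}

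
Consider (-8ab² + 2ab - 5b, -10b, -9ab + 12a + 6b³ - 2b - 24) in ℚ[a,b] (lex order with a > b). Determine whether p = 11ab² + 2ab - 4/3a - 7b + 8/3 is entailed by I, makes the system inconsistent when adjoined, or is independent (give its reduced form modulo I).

First compute the reduced Gröbner basis of I by Buchberger's algorithm.
f_1 = -8ab² + 2ab - 5b, LT = ab².
f_2 = -10b, LT = b.
f_3 = -9ab + 12a + 6b³ - 2b - 24, LT = ab.

S(f_2,f_3): lcm = ab. S = 4/3a + ⅔b³ - 2/9b - 8/3.
  leading term a: no divisor's leading term divides it; move 4/3a to the remainder.
  leading term b³: subtract (-1/15b²)·f_2 from ⅔b³ - 2/9b - 8/3 → -2/9b - 8/3
  leading term b: subtract (1/45)·f_2 from -2/9b - 8/3 → -8/3
  leading term 1: no divisor's leading term divides it; move -8/3 to the remainder.
  remainder 4/3a - 8/3 ≠ 0; add h_4 = 4/3a - 8/3 to the basis.

The other S-polynomials (S(f_1,f_2), S(f_1,f_3), S(f_1,h_4), S(f_2,h_4), S(f_3,h_4)) all reduce to 0 modulo the current basis, so we have a Gröbner basis.
Inter-reduce: drop elements whose leading term is divisible by another's, tail-reduce, and make monic.
Reduced Gröbner basis: {a - 2, b}.
Label its elements g_1 = a - 2, g_2 = b.

Reduce p = 11ab² + 2ab - 4/3a - 7b + 8/3 modulo G:
  leading term ab²: subtract (11b²)·g_1 from 11ab² + 2ab - 4/3a - 7b + 8/3 → 2ab - 4/3a + 22b² - 7b + 8/3
  leading term ab: subtract (2b)·g_1 from 2ab - 4/3a + 22b² - 7b + 8/3 → -4/3a + 22b² - 3b + 8/3
  leading term a: subtract (-4/3)·g_1 from -4/3a + 22b² - 3b + 8/3 → 22b² - 3b
  leading term b²: subtract (22b)·g_2 from 22b² - 3b → -3b
  leading term b: subtract (-3)·g_2 from -3b → 0
  normal form = 0.
Since the normal form is 0, p ∈ I.

11ab² + 2ab - 4/3a - 7b + 8/3 lies in I (it reduces to 0).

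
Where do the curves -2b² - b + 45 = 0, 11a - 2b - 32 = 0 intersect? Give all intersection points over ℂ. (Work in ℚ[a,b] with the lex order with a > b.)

Compute a lex Gröbner basis by Buchberger's algorithm.
f_1 = -2b² - b + 45, LT = b².
f_2 = 11a - 2b - 32, LT = a.

The S-polynomials (S(f_1,f_2)) all reduce to 0 modulo the current basis, so we have a Gröbner basis.
Inter-reduce: drop elements whose leading term is divisible by another's, tail-reduce, and make monic.
Reduced Gröbner basis: {a - 2/11b - 32/11, b² + ½b - 45/2}.

Elimination: the polynomial b² + ½b - 45/2 lies in the elimination ideal for b, so b ∈ {-5, 9/2}. For each such b, the remaining basis elements (now univariate) give the rest of the solution.
  b = -5: the earlier basis element becomes a - 2 = 0, giving a = 2 — point (2, -5).
  b = 9/2: the earlier basis element becomes a - 41/11 = 0, giving a = 41/11 — point (41/11, 9/2).

{(2, -5), (41/11, 9/2)}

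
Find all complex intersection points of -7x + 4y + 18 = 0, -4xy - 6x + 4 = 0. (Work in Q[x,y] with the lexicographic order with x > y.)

{(-2/7, -5), (2, -1)}

Compute a lex Gröbner basis by Buchberger's algorithm.
f_1 = -7x + 4y + 18, LT = x.
f_2 = -4xy - 6x + 4, LT = xy.

S(f_1,f_2): lcm = xy. S = -3/2x - 4/7y^2 - 18/7y + 1.
  reduce S modulo (f_1, f_2):
  remainder -4/7y^2 - 24/7y - 20/7 ≠ 0; add h_3 = -4/7y^2 - 24/7y - 20/7 to the basis.

The other S-polynomials (S(f_1,h_3), S(f_2,h_3)) all reduce to 0 modulo the current basis, so we have a Gröbner basis.
Inter-reduce: drop elements whose leading term is divisible by another's, tail-reduce, and make monic.
Reduced Gröbner basis: {x - 4/7y - 18/7, y^2 + 6y + 5}.

The lex basis is triangular: the last element involves only y. Solving y^2 + 6y + 5 = 0 gives y ∈ {-5, -1}; substituting each value into the earlier elements determines the remaining variables.
  y = -5: the earlier basis element becomes x + 2/7 = 0, giving x = -2/7 — point (-2/7, -5).
  y = -1: the earlier basis element becomes x - 2 = 0, giving x = 2 — point (2, -1).
This is the nonlinear analogue of row-reducing a linear system.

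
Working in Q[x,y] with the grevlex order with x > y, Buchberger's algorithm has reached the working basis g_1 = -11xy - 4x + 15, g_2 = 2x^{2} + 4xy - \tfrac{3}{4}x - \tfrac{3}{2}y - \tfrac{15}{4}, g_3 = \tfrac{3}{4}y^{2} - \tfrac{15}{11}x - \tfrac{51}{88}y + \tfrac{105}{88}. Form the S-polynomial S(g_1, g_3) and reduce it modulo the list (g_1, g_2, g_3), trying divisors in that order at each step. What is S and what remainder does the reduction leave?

lcm(LM(g_1), LM(g_3)) = xy^{2}.
S = (lcm/LT(g_1))·g_1 − (lcm/LT(g_3))·g_3 = \tfrac{20}{11}x^{2} + \tfrac{25}{22}xy - \tfrac{35}{22}x - \tfrac{15}{11}y.
Reduce S modulo (g_1, g_2, g_3) in that order:
  leading term x^{2}: subtract (\tfrac{10}{11})·g_2 from \tfrac{20}{11}x^{2} + \tfrac{25}{22}xy - \tfrac{35}{22}x - \tfrac{15}{11}y → -\tfrac{5}{2}xy - \tfrac{10}{11}x + \tfrac{75}{22}
  leading term xy: subtract (\tfrac{5}{22})·g_1 from -\tfrac{5}{2}xy - \tfrac{10}{11}x + \tfrac{75}{22} → 0
The remainder is 0, so this S-polynomial contributes no new basis element.
An S-polynomial is built so that the two leading terms cancel; whether anything survives reduction is exactly the Gröbner-basis criterion.

S(g_1, g_3) = \tfrac{20}{11}x^{2} + \tfrac{25}{22}xy - \tfrac{35}{22}x - \tfrac{15}{11}y; remainder on division = 0.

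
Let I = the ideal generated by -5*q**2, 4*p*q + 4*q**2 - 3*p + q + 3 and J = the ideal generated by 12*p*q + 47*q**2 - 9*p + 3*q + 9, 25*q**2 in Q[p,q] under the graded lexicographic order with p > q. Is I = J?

Equality of ideals is decidable: compute both reduced Gröbner bases (unique for the ordering) and check whether they agree.
Buchberger on the first generating set:
f_1 = -5*q**2, LT = q**2.
f_2 = 4*p*q + 4*q**2 - 3*p + q + 3, LT = p*q.

S(f_1,f_2): lcm = p*q**2. S = -q**3 + 3/4*p*q - 1/4*q**2 - 3/4*q.
  leading term q**3: subtract (1/5*q)·f_1 from -q**3 + 3/4*p*q - 1/4*q**2 - 3/4*q → 3/4*p*q - 1/4*q**2 - 3/4*q
  leading term p*q: subtract (3/16)·f_2 from 3/4*p*q - 1/4*q**2 - 3/4*q → -q**2 + 9/16*p - 15/16*q - 9/16
  leading term q**2: subtract (1/5)·f_1 from -q**2 + 9/16*p - 15/16*q - 9/16 → 9/16*p - 15/16*q - 9/16
  leading term p: no divisor's leading term divides it; move 9/16*p to the remainder.
  leading term q: no divisor's leading term divides it; move -15/16*q to the remainder.
  leading term 1: no divisor's leading term divides it; move -9/16 to the remainder.
  remainder 9/16*p - 15/16*q - 9/16 ≠ 0; add g_3 = 9/16*p - 15/16*q - 9/16 to the basis.

The other S-polynomials (S(f_1,g_3), S(f_2,g_3)) all reduce to 0 modulo the current basis, so we have a Gröbner basis.
Inter-reduce: drop elements whose leading term is divisible by another's, tail-reduce, and make monic.
Reduced Gröbner basis: {q**2, p - 5/3*q - 1}.

Buchberger on the second generating set:
h_1 = 12*p*q + 47*q**2 - 9*p + 3*q + 9, LT = p*q.
h_2 = 25*q**2, LT = q**2.

S(h_1,h_2): lcm = p*q**2. S = 47/12*q**3 - 3/4*p*q + 1/4*q**2 + 3/4*q.
  leading term q**3: subtract (47/300*q)·h_2 from 47/12*q**3 - 3/4*p*q + 1/4*q**2 + 3/4*q → -3/4*p*q + 1/4*q**2 + 3/4*q
  leading term p*q: subtract (-1/16)·h_1 from -3/4*p*q + 1/4*q**2 + 3/4*q → 51/16*q**2 - 9/16*p + 15/16*q + 9/16
  leading term q**2: subtract (51/400)·h_2 from 51/16*q**2 - 9/16*p + 15/16*q + 9/16 → -9/16*p + 15/16*q + 9/16
  leading term p: no divisor's leading term divides it; move -9/16*p to the remainder.
  leading term q: no divisor's leading term divides it; move 15/16*q to the remainder.
  leading term 1: no divisor's leading term divides it; move 9/16 to the remainder.
  remainder -9/16*p + 15/16*q + 9/16 ≠ 0; add k_3 = -9/16*p + 15/16*q + 9/16 to the basis.

The other S-polynomials (S(h_1,k_3), S(h_2,k_3)) all reduce to 0 modulo the current basis, so we have a Gröbner basis.
Inter-reduce: drop elements whose leading term is divisible by another's, tail-reduce, and make monic.
Reduced Gröbner basis: {q**2, p - 5/3*q - 1}.

These coincide, so the ideals are equal.

Yes, the ideals are equal.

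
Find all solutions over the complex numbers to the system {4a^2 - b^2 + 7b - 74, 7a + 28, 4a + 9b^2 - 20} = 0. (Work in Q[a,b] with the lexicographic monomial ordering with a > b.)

{(-4, 2)}

Compute a lex Gröbner basis by Buchberger's algorithm.
f_1 = 4a^2 - b^2 + 7b - 74, LT = a^2.
f_2 = 7a + 28, LT = a.
f_3 = 4a + 9b^2 - 20, LT = a.

S(f_1,f_2): lcm = a^2. S = -4a - 1/4b^2 + 7/4b - 37/2.
  reduce S modulo (f_1, f_2, f_3):
  remainder -1/4b^2 + 7/4b - 5/2 ≠ 0; add h_4 = -1/4b^2 + 7/4b - 5/2 to the basis.

S(f_1,f_3): lcm = a^2. S = -9/4ab^2 + 5a - 1/4b^2 + 7/4b - 37/2.
  reduce S modulo (f_1, f_2, f_3, h_4):
  remainder 63b - 126 ≠ 0; add h_5 = 63b - 126 to the basis.

The other S-polynomials (S(f_2,f_3), S(f_1,h_4), S(f_2,h_4), S(f_3,h_4), S(f_1,h_5), S(f_2,h_5), S(f_3,h_5), S(h_4,h_5)) all reduce to 0 modulo the current basis, so we have a Gröbner basis.
Inter-reduce: drop elements whose leading term is divisible by another's, tail-reduce, and make monic.
Reduced Gröbner basis: {a + 4, b - 2}.

A lex Gröbner basis eliminates variables successively. Here b - 2 depends only on b, with roots {2}; lifting each root through the earlier basis elements recovers the full solutions.
  b = 2: the earlier basis element becomes a + 4 = 0, giving a = -4 — point (-4, 2).
Zero-dimensionality of the ideal guarantees finitely many solutions over ℂ.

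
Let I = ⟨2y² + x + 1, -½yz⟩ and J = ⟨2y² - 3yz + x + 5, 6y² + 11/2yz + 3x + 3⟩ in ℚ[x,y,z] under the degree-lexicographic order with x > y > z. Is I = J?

For a fixed monomial order, each ideal has a unique reduced Gröbner basis; comparing bases decides equality.
Buchberger on the first generating set:
f_1 = 2y² + x + 1, LT = y².
f_2 = -½yz, LT = yz.

S(f_1,f_2): lcm = y²z. S = ½xz + ½z.
  leading term xz: no divisor's leading term divides it; move ½xz to the remainder.
  leading term z: no divisor's leading term divides it; move ½z to the remainder.
  remainder ½xz + ½z ≠ 0; add g_3 = ½xz + ½z to the basis.

S(f_1,g_3): leading monomials are coprime, so the S-polynomial reduces to 0 (Buchberger's first criterion).
S(f_2,g_3): lcm = xyz. S = -yz.
  leading term yz: subtract (2)·f_2 from -yz → 0
  remainder 0.

Every S-polynomial of the final basis reduces to 0, so we have a Gröbner basis.
Inter-reduce: drop elements whose leading term is divisible by another's, tail-reduce, and make monic.
Reduced Gröbner basis: {xz + z, y² + ½x + ½, yz}.

Buchberger on the second generating set:
h_1 = 2y² - 3yz + x + 5, LT = y².
h_2 = 6y² + 11/2yz + 3x + 3, LT = y².

S(h_1,h_2): lcm = y². S = -29/12yz + 2.
  leading term yz: no divisor's leading term divides it; move -29/12yz to the remainder.
  leading term 1: no divisor's leading term divides it; move 2 to the remainder.
  remainder -29/12yz + 2 ≠ 0; add k_3 = -29/12yz + 2 to the basis.

S(h_1,k_3): lcm = y²z. S = -3/2yz² + ½xz + 24/29y + 5/2z.
  leading term yz²: subtract (18/29z)·k_3 from -3/2yz² + ½xz + 24/29y + 5/2z → ½xz + 24/29y + 73/58z
  leading term xz: no divisor's leading term divides it; move ½xz to the remainder.
  leading term y: no divisor's leading term divides it; move 24/29y to the remainder.
  leading term z: no divisor's leading term divides it; move 73/58z to the remainder.
  remainder ½xz + 24/29y + 73/58z ≠ 0; add k_4 = ½xz + 24/29y + 73/58z to the basis.

S(h_2,k_3): lcm = y²z. S = 11/12yz² + ½xz + 24/29y + ½z.
  leading term yz²: subtract (-11/29z)·k_3 from 11/12yz² + ½xz + 24/29y + ½z → ½xz + 24/29y + 73/58z
  leading term xz: subtract (1)·k_4 from ½xz + 24/29y + 73/58z → 0
  remainder 0.

S(h_1,k_4): leading monomials are coprime, so the S-polynomial reduces to 0 (Buchberger's first criterion).
S(h_2,k_4): leading monomials are coprime, so the S-polynomial reduces to 0 (Buchberger's first criterion).
S(k_3,k_4): lcm = xyz. S = -48/29y² - 73/29yz - 24/29x.
  leading term y²: subtract (-24/29)·h_1 from -48/29y² - 73/29yz - 24/29x → -5yz + 120/29
  leading term yz: subtract (60/29)·k_3 from -5yz + 120/29 → 0
  remainder 0.

Every S-polynomial of the final basis reduces to 0, so we have a Gröbner basis.
Inter-reduce: drop elements whose leading term is divisible by another's, tail-reduce, and make monic.
Reduced Gröbner basis: {xz + 48/29y + 73/29z, y² + ½x + 73/58, yz - 24/29}.

The bases are distinct; the ideals are different.

No, the ideals differ.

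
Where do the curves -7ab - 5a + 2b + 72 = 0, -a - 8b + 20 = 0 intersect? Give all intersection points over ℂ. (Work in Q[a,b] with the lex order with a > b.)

{(22, -1/4), (4, 2)}

Compute a lex Gröbner basis by Buchberger's algorithm.
f_1 = -7ab - 5a + 2b + 72, LT = ab.
f_2 = -a - 8b + 20, LT = a.

S(f_1,f_2): lcm = ab. S = 5/7a - 8b^2 + 138/7b - 72/7.
  leading term a: subtract (-5/7)·f_2 from 5/7a - 8b^2 + 138/7b - 72/7 → -8b^2 + 14b + 4
  leading term b^2: no divisor's leading term divides it; move -8b^2 to the remainder.
  leading term b: no divisor's leading term divides it; move 14b to the remainder.
  leading term 1: no divisor's leading term divides it; move 4 to the remainder.
  remainder -8b^2 + 14b + 4 ≠ 0; add h_3 = -8b^2 + 14b + 4 to the basis.

S(f_1,h_3): lcm = ab^2. S = 69/28ab + 1/2a - 2/7b^2 - 72/7b.
  leading term ab: subtract (-69/196)·f_1 from 69/28ab + 1/2a - 2/7b^2 - 72/7b → -247/196a - 2/7b^2 - 939/98b + 1242/49
  leading term a: subtract (247/196)·f_2 from -247/196a - 2/7b^2 - 939/98b + 1242/49 → -2/7b^2 + 1/2b + 1/7
  leading term b^2: subtract (1/28)·h_3 from -2/7b^2 + 1/2b + 1/7 → 0
  remainder 0.

S(f_2,h_3): leading monomials are coprime, so the S-polynomial reduces to 0 (Buchberger's first criterion).
Every S-polynomial of the final basis reduces to 0, so we have a Gröbner basis.
Inter-reduce: drop elements whose leading term is divisible by another's, tail-reduce, and make monic.
Reduced Gröbner basis: {a + 8b - 20, b^2 - 7/4b - 1/2}.

Elimination: the polynomial b^2 - 7/4b - 1/2 lies in the elimination ideal for b, so b ∈ {-1/4, 2}. For each such b, the remaining basis elements (now univariate) give the rest of the solution.
  b = -1/4: the earlier basis element becomes a - 22 = 0, giving a = 22 — point (22, -1/4).
  b = 2: the earlier basis element becomes a - 4 = 0, giving a = 4 — point (4, 2).
Check: every point annihilates each of the original generators.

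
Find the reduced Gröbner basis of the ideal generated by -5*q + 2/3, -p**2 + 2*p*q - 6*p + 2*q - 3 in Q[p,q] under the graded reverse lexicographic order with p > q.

G = {p**2 + 86/15*p + 41/15, q - 2/15}

Buchberger's algorithm terminates because the ascending chain of leading-term ideals stabilizes.

f_1 = -5*q + 2/3, LT = q.
f_2 = -p**2 + 2*p*q - 6*p + 2*q - 3, LT = p**2.

S(f_1,f_2): leading monomials are coprime, so the S-polynomial reduces to 0 (Buchberger's first criterion).
Every S-polynomial of the final basis reduces to 0, so we have a Gröbner basis.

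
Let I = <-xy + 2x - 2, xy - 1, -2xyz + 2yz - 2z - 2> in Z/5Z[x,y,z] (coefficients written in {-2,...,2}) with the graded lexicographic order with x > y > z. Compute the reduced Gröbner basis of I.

f_1 = -xy + 2x - 2, LT = xy.
f_2 = xy - 1, LT = xy.
f_3 = -2xyz + 2yz - 2z - 2, LT = xyz.

S(f_1,f_2): lcm = xy. S = -2x - 2.
  leading term x: no divisor's leading term divides it; move -2x to the remainder.
  leading term 1: no divisor's leading term divides it; move -2 to the remainder.
  remainder -2x - 2 ≠ 0; add g_4 = -2x - 2 to the basis.

S(f_1,f_3): lcm = xyz. S = -2xz + yz + z - 1.
  leading term xz: subtract (z)·g_4 from -2xz + yz + z - 1 → yz - 2z - 1
  leading term yz: no divisor's leading term divides it; move yz to the remainder.
  leading term z: no divisor's leading term divides it; move -2z to the remainder.
  leading term 1: no divisor's leading term divides it; move -1 to the remainder.
  remainder yz - 2z - 1 ≠ 0; add g_5 = yz - 2z - 1 to the basis.

S(f_2,f_3): lcm = xyz. S = yz - 2z - 1.
  leading term yz: subtract (1)·g_5 from yz - 2z - 1 → 0
  remainder 0.

S(f_1,g_4): lcm = xy. S = -2x - y + 2.
  leading term x: subtract (1)·g_4 from -2x - y + 2 → -y - 1
  leading term y: no divisor's leading term divides it; move -y to the remainder.
  leading term 1: no divisor's leading term divides it; move -1 to the remainder.
  remainder -y - 1 ≠ 0; add g_6 = -y - 1 to the basis.

S(f_2,g_4): lcm = xy. S = -y - 1.
  leading term y: subtract (1)·g_6 from -y - 1 → 0
  remainder 0.

S(f_3,g_4): lcm = xyz. S = -2yz + z + 1.
  leading term yz: subtract (-2)·g_5 from -2yz + z + 1 → 2z - 1
  leading term z: no divisor's leading term divides it; move 2z to the remainder.
  leading term 1: no divisor's leading term divides it; move -1 to the remainder.
  remainder 2z - 1 ≠ 0; add g_7 = 2z - 1 to the basis.

S(f_1,g_5): lcm = xyz. S = x + 2z.
  leading term x: subtract (2)·g_4 from x + 2z → 2z - 1
  leading term z: subtract (1)·g_7 from 2z - 1 → 0
  remainder 0.

S(f_2,g_5): lcm = xyz. S = 2xz + x - z.
  leading term xz: subtract (-z)·g_4 from 2xz + x - z → x + 2z
  leading term x: subtract (2)·g_4 from x + 2z → 2z - 1
  leading term z: subtract (1)·g_7 from 2z - 1 → 0
  remainder 0.

S(f_3,g_5): lcm = xyz. S = 2xz - yz + x + z + 1.
  leading term xz: subtract (-z)·g_4 from 2xz - yz + x + z + 1 → -yz + x - z + 1
  leading term yz: subtract (-1)·g_5 from -yz + x - z + 1 → x + 2z
  leading term x: subtract (2)·g_4 from x + 2z → 2z - 1
  leading term z: subtract (1)·g_7 from 2z - 1 → 0
  remainder 0.

S(g_4,g_5): leading monomials are coprime, so the S-polynomial reduces to 0 (Buchberger's first criterion).
S(f_1,g_6): lcm = xy. S = 2x + 2.
  leading term x: subtract (-1)·g_4 from 2x + 2 → 0
  remainder 0.

S(f_2,g_6): lcm = xy. S = -x - 1.
  leading term x: subtract (-2)·g_4 from -x - 1 → 0
  remainder 0.

S(f_3,g_6): lcm = xyz. S = -xz - yz + z + 1.
  leading term xz: subtract (-2z)·g_4 from -xz - yz + z + 1 → -yz + 2z + 1
  leading term yz: subtract (-1)·g_5 from -yz + 2z + 1 → 0
  remainder 0.

S(g_4,g_6): leading monomials are coprime, so the S-polynomial reduces to 0 (Buchberger's first criterion).
S(g_5,g_6): lcm = yz. S = 2z - 1.
  leading term z: subtract (1)·g_7 from 2z - 1 → 0
  remainder 0.

S(f_1,g_7): leading monomials are coprime, so the S-polynomial reduces to 0 (Buchberger's first criterion).
S(f_2,g_7): leading monomials are coprime, so the S-polynomial reduces to 0 (Buchberger's first criterion).
S(f_3,g_7): lcm = xyz. S = -2xy - yz + z + 1.
  leading term xy: subtract (2)·f_1 from -2xy - yz + z + 1 → -yz + x + z
  leading term yz: subtract (-1)·g_5 from -yz + x + z → x - z - 1
  leading term x: subtract (2)·g_4 from x - z - 1 → -z - 2
  leading term z: subtract (2)·g_7 from -z - 2 → 0
  remainder 0.

S(g_4,g_7): leading monomials are coprime, so the S-polynomial reduces to 0 (Buchberger's first criterion).
S(g_5,g_7): lcm = yz. S = -2y - 2z - 1.
  leading term y: subtract (2)·g_6 from -2y - 2z - 1 → -2z + 1
  leading term z: subtract (-1)·g_7 from -2z + 1 → 0
  remainder 0.

S(g_6,g_7): leading monomials are coprime, so the S-polynomial reduces to 0 (Buchberger's first criterion).
Every S-polynomial of the final basis reduces to 0, so we have a Gröbner basis.
Inter-reduce: drop elements whose leading term is divisible by another's, tail-reduce, and make monic.

G = {x + 1, y + 1, z + 2}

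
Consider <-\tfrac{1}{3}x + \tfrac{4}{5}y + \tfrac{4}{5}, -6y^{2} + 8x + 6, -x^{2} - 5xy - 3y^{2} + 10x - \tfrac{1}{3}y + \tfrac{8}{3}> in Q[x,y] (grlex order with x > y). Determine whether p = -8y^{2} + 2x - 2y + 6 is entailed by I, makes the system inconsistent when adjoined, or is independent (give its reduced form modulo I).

First compute the reduced Gröbner basis of I by Buchberger's algorithm.
f_1 = -\tfrac{1}{3}x + \tfrac{4}{5}y + \tfrac{4}{5}, LT = x.
f_2 = -6y^{2} + 8x + 6, LT = y^{2}.
f_3 = -x^{2} - 5xy - 3y^{2} + 10x - \tfrac{1}{3}y + \tfrac{8}{3}, LT = x^{2}.

S(f_1,f_2): leading monomials are coprime, so the S-polynomial reduces to 0 (Buchberger's first criterion).
S(f_1,f_3): lcm = x^{2}. S = -\tfrac{37}{5}xy - 3y^{2} + \tfrac{38}{5}x - \tfrac{1}{3}y + \tfrac{8}{3}.
  leading term xy: subtract (\tfrac{111}{5}y)·f_1 from -\tfrac{37}{5}xy - 3y^{2} + \tfrac{38}{5}x - \tfrac{1}{3}y + \tfrac{8}{3} → -\tfrac{519}{25}y^{2} + \tfrac{38}{5}x - \tfrac{1357}{75}y + \tfrac{8}{3}
  leading term y^{2}: subtract (\tfrac{173}{50})·f_2 from -\tfrac{519}{25}y^{2} + \tfrac{38}{5}x - \tfrac{1357}{75}y + \tfrac{8}{3} → -\tfrac{502}{25}x - \tfrac{1357}{75}y - \tfrac{1357}{75}
  leading term x: subtract (\tfrac{1506}{25})·f_1 from -\tfrac{502}{25}x - \tfrac{1357}{75}y - \tfrac{1357}{75} → -\tfrac{24857}{375}y - \tfrac{24857}{375}
  leading term y: no divisor's leading term divides it; move -\tfrac{24857}{375}y to the remainder.
  leading term 1: no divisor's leading term divides it; move -\tfrac{24857}{375} to the remainder.
  remainder -\tfrac{24857}{375}y - \tfrac{24857}{375} ≠ 0; add h_4 = -\tfrac{24857}{375}y - \tfrac{24857}{375} to the basis.

S(f_2,f_3): leading monomials are coprime, so the S-polynomial reduces to 0 (Buchberger's first criterion).
S(f_1,h_4): leading monomials are coprime, so the S-polynomial reduces to 0 (Buchberger's first criterion).
S(f_2,h_4): lcm = y^{2}. S = -\tfrac{4}{3}x - y - 1.
  leading term x: subtract (4)·f_1 from -\tfrac{4}{3}x - y - 1 → -\tfrac{21}{5}y - \tfrac{21}{5}
  leading term y: subtract (\tfrac{225}{3551})·h_4 from -\tfrac{21}{5}y - \tfrac{21}{5} → 0
  remainder 0.

S(f_3,h_4): leading monomials are coprime, so the S-polynomial reduces to 0 (Buchberger's first criterion).
Every S-polynomial of the final basis reduces to 0, so we have a Gröbner basis.
Inter-reduce: drop elements whose leading term is divisible by another's, tail-reduce, and make monic.
Reduced Gröbner basis: {x, y + 1}.
Label its elements g_1 = x, g_2 = y + 1.

Reduce p = -8y^{2} + 2x - 2y + 6 modulo G:
  leading term y^{2}: subtract (-8y)·g_2 from -8y^{2} + 2x - 2y + 6 → 2x + 6y + 6
  leading term x: subtract (2)·g_1 from 2x + 6y + 6 → 6y + 6
  leading term y: subtract (6)·g_2 from 6y + 6 → 0
  normal form = 0.
Since the normal form is 0, p ∈ I.

The remainder on division by a Gröbner basis is unique — it is the normal form.

-8y^{2} + 2x - 2y + 6 lies in I (it reduces to 0).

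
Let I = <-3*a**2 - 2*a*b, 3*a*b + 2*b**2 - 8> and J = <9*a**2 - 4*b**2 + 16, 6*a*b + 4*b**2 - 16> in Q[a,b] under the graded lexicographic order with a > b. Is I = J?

Yes, the ideals are equal.

For a fixed monomial order, each ideal has a unique reduced Gröbner basis; comparing bases decides equality.
Buchberger on the first generating set:
f_1 = -3*a**2 - 2*a*b, LT = a**2.
f_2 = 3*a*b + 2*b**2 - 8, LT = a*b.

S(f_1,f_2): lcm = a**2*b. S = 8/3*a.
  leading term a: no divisor's leading term divides it; move 8/3*a to the remainder.
  remainder 8/3*a ≠ 0; add g_3 = 8/3*a to the basis.

S(f_1,g_3): lcm = a**2. S = 2/3*a*b.
  leading term a*b: subtract (2/9)·f_2 from 2/3*a*b → -4/9*b**2 + 16/9
  leading term b**2: no divisor's leading term divides it; move -4/9*b**2 to the remainder.
  leading term 1: no divisor's leading term divides it; move 16/9 to the remainder.
  remainder -4/9*b**2 + 16/9 ≠ 0; add g_4 = -4/9*b**2 + 16/9 to the basis.

The other S-polynomials (S(f_2,g_3), S(f_1,g_4), S(f_2,g_4), S(g_3,g_4)) all reduce to 0 modulo the current basis, so we have a Gröbner basis.
Inter-reduce: drop elements whose leading term is divisible by another's, tail-reduce, and make monic.
Reduced Gröbner basis: {b**2 - 4, a}.

Buchberger on the second generating set:
h_1 = 9*a**2 - 4*b**2 + 16, LT = a**2.
h_2 = 6*a*b + 4*b**2 - 16, LT = a*b.

S(h_1,h_2): lcm = a**2*b. S = -2/3*a*b**2 - 4/9*b**3 + 8/3*a + 16/9*b.
  leading term a*b**2: subtract (-1/9*b)·h_2 from -2/3*a*b**2 - 4/9*b**3 + 8/3*a + 16/9*b → 8/3*a
  leading term a: no divisor's leading term divides it; move 8/3*a to the remainder.
  remainder 8/3*a ≠ 0; add k_3 = 8/3*a to the basis.

S(h_1,k_3): lcm = a**2. S = -4/9*b**2 + 16/9.
  leading term b**2: no divisor's leading term divides it; move -4/9*b**2 to the remainder.
  leading term 1: no divisor's leading term divides it; move 16/9 to the remainder.
  remainder -4/9*b**2 + 16/9 ≠ 0; add k_4 = -4/9*b**2 + 16/9 to the basis.

The other S-polynomials (S(h_2,k_3), S(h_1,k_4), S(h_2,k_4), S(k_3,k_4)) all reduce to 0 modulo the current basis, so we have a Gröbner basis.
Inter-reduce: drop elements whose leading term is divisible by another's, tail-reduce, and make monic.
Reduced Gröbner basis: {b**2 - 4, a}.

Same reduced basis, so the two generating sets span the same ideal.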